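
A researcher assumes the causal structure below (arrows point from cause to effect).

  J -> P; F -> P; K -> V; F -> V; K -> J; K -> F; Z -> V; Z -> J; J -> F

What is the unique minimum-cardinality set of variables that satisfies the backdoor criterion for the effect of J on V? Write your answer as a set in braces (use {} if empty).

Variables eligible for adjustment (non-descendants of J, excluding J and V): {K, Z}.
Backdoor paths from J to V:
  P1: J <- K -> F -> V
  P2: J <- K -> V
  P3: J <- Z -> V
The empty set is not sufficient: P1 (J <- K -> F -> V) has no collider blocking it and no conditioned non-collider, so it is open.
Try {K, Z}:
  P1: blocked at fork node K ∈ conditioning set.
  P2: blocked at fork node K ∈ conditioning set.
  P3: blocked at fork node Z ∈ conditioning set.
{K, Z} contains no descendant of J and blocks every backdoor path.
Every element of {K, Z} is needed (dropping K leaves P1 open; dropping Z leaves P3 open), so no proper subset is valid.
Among all size-2 subsets of the eligible variables, only {K, Z} blocks every backdoor path, so it is the unique smallest valid adjustment set.

{K, Z}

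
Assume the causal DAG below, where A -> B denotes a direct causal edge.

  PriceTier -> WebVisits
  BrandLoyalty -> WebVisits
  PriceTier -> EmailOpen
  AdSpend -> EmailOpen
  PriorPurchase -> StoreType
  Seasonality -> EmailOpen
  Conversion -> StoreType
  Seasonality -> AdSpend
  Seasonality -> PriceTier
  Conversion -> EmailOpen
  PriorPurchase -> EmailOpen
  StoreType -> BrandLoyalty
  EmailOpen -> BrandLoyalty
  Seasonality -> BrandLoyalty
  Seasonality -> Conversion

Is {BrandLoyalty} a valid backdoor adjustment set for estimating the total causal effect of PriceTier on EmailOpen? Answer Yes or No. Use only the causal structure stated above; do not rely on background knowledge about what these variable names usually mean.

No

Backdoor paths from PriceTier to EmailOpen (paths whose first edge points into PriceTier):
  P1: PriceTier <- Seasonality -> AdSpend -> EmailOpen
  P2: PriceTier <- Seasonality -> Conversion -> StoreType <- PriorPurchase -> EmailOpen
  P3: PriceTier <- Seasonality -> Conversion -> StoreType -> BrandLoyalty <- EmailOpen
  P4: PriceTier <- Seasonality -> Conversion -> EmailOpen
  P5: PriceTier <- Seasonality -> EmailOpen
  P6: PriceTier <- Seasonality -> BrandLoyalty <- StoreType <- PriorPurchase -> EmailOpen
  P7: PriceTier <- Seasonality -> BrandLoyalty <- StoreType <- Conversion -> EmailOpen
  P8: PriceTier <- Seasonality -> BrandLoyalty <- EmailOpen
Condition 1 (no descendant of PriceTier in the set): FAILS — BrandLoyalty is a descendant of PriceTier.
Condition 2 (every backdoor path blocked by {BrandLoyalty}):
  P1: open — no interior node is in the conditioning set.
  P2: open — collider(s) StoreType are conditioned on (or have a conditioned descendant) and no non-collider on the path is in the set.
  P3: open — collider(s) BrandLoyalty are conditioned on (or have a conditioned descendant) and no non-collider on the path is in the set.
  P4: open — no interior node is in the conditioning set.
  P5: open — no interior node is in the conditioning set.
  P6: open — collider(s) BrandLoyalty are conditioned on (or have a conditioned descendant) and no non-collider on the path is in the set.
  P7: open — collider(s) BrandLoyalty are conditioned on (or have a conditioned descendant) and no non-collider on the path is in the set.
  P8: open — collider(s) BrandLoyalty are conditioned on (or have a conditioned descendant) and no non-collider on the path is in the set.
{BrandLoyalty} does not satisfy the backdoor criterion.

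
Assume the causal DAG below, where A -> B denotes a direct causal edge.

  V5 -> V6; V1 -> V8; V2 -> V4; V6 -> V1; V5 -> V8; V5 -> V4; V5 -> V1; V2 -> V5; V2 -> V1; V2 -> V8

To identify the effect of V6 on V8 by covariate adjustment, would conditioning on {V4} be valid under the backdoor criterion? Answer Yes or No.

No

Backdoor paths from V6 to V8 (paths whose first edge points into V6):
  P1: V6 <- V5 <- V2 -> V1 -> V8
  P2: V6 <- V5 <- V2 -> V8
  P3: V6 <- V5 -> V1 <- V2 -> V8
  P4: V6 <- V5 -> V1 -> V8
  P5: V6 <- V5 -> V4 <- V2 -> V1 -> V8
  P6: V6 <- V5 -> V4 <- V2 -> V8
  P7: V6 <- V5 -> V8
Condition 1 (no descendant of V6 in the set): holds — descendants of V6 are {V1, V8}; none are in {V4}.
Condition 2 (every backdoor path blocked by {V4}):
  P1: open — no interior node is in the conditioning set.
  P2: open — no interior node is in the conditioning set.
  P3: blocked at collider V1 (neither it nor any descendant is in the conditioning set).
  P4: open — no interior node is in the conditioning set.
  P5: open — collider(s) V4 are conditioned on (or have a conditioned descendant) and no non-collider on the path is in the set.
  P6: open — collider(s) V4 are conditioned on (or have a conditioned descendant) and no non-collider on the path is in the set.
  P7: open — no interior node is in the conditioning set.
{V4} does not satisfy the backdoor criterion.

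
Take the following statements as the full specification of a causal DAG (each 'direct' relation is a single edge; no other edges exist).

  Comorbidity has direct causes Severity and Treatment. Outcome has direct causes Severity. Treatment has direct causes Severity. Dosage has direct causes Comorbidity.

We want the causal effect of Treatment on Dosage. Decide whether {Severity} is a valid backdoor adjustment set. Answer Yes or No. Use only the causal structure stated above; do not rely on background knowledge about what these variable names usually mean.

Backdoor paths from Treatment to Dosage (paths whose first edge points into Treatment):
  P1: Treatment <- Severity -> Comorbidity -> Dosage
Condition 1 (no descendant of Treatment in the set): holds — descendants of Treatment are {Comorbidity, Dosage}; none are in {Severity}.
Condition 2 (every backdoor path blocked by {Severity}):
  P1: blocked at fork node Severity ∈ conditioning set.
{Severity} satisfies the backdoor criterion.

Yes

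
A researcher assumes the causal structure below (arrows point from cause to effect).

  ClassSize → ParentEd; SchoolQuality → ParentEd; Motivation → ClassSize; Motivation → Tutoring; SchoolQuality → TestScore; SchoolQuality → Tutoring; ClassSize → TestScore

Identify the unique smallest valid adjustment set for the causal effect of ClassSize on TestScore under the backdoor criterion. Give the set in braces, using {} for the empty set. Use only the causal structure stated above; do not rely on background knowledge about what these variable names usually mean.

Variables eligible for adjustment (non-descendants of ClassSize, excluding ClassSize and TestScore): {Motivation, SchoolQuality, Tutoring}.
Backdoor paths from ClassSize to TestScore:
  P1: ClassSize <- Motivation -> Tutoring <- SchoolQuality -> TestScore
Each backdoor path contains an unconditioned collider, so every path is already blocked with the empty conditioning set:
  P1: blocked at collider Tutoring (neither it nor any descendant is in the conditioning set).
The empty set is therefore the unique smallest valid set.

{}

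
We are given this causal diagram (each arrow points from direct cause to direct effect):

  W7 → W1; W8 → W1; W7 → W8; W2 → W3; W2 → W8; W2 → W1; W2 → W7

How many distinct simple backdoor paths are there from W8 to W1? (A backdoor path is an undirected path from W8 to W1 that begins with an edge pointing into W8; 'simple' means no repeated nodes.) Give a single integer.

4

A backdoor path from W8 to W1 is any simple undirected path whose first edge points into W8 (i.e. leaves W8 via a parent).
Parents of W8: {W2, W7}.
Enumerating:
  P1: W8 <- W2 -> W7 -> W1
  P2: W8 <- W2 -> W1
  P3: W8 <- W7 <- W2 -> W1
  P4: W8 <- W7 -> W1
That exhausts the simple backdoor paths. Count: 4.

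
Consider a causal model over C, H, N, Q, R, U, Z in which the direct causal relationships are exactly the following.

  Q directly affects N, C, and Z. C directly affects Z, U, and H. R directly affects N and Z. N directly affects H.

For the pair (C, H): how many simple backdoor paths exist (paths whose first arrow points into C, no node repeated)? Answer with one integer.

A backdoor path from C to H is any simple undirected path whose first edge points into C (i.e. leaves C via a parent).
Parents of C: {Q}.
Enumerating:
  P1: C <- Q -> Z <- R -> N -> H
  P2: C <- Q -> N -> H
That exhausts the simple backdoor paths. Count: 2.

2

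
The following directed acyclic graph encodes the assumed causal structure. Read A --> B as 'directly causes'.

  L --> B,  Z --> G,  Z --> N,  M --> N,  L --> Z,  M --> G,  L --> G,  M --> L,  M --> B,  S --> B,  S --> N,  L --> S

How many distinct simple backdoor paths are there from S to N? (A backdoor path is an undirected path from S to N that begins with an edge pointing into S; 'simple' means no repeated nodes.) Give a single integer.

8

A backdoor path from S to N is any simple undirected path whose first edge points into S (i.e. leaves S via a parent).
Parents of S: {L}.
Enumerating:
  P1: S <- L <- M -> G <- Z -> N
  P2: S <- L <- M -> N
  P3: S <- L -> Z -> G <- M -> N
  P4: S <- L -> Z -> N
  P5: S <- L -> G <- M -> N
  P6: S <- L -> G <- Z -> N
  P7: S <- L -> B <- M -> G <- Z -> N
  P8: S <- L -> B <- M -> N
That exhausts the simple backdoor paths. Count: 8.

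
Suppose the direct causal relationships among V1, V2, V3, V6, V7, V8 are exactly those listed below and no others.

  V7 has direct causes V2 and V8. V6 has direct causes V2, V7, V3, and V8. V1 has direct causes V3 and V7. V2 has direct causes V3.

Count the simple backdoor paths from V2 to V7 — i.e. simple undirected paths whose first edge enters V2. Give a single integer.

A backdoor path from V2 to V7 is any simple undirected path whose first edge points into V2 (i.e. leaves V2 via a parent).
Parents of V2: {V3}.
Enumerating:
  P1: V2 <- V3 -> V6 <- V8 -> V7
  P2: V2 <- V3 -> V6 <- V7
  P3: V2 <- V3 -> V1 <- V7
That exhausts the simple backdoor paths. Count: 3.

3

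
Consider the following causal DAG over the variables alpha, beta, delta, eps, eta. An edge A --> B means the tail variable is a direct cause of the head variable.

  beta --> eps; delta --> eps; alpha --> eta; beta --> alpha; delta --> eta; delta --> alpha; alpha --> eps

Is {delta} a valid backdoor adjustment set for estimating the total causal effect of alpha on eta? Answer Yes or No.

Backdoor paths from alpha to eta (paths whose first edge points into alpha):
  P1: alpha <- delta -> eta
  P2: alpha <- beta -> eps <- delta -> eta
Condition 1 (no descendant of alpha in the set): holds — descendants of alpha are {eps, eta}; none are in {delta}.
Condition 2 (every backdoor path blocked by {delta}):
  P1: blocked at fork node delta ∈ conditioning set.
  P2: blocked at collider eps (neither it nor any descendant is in the conditioning set).
{delta} satisfies the backdoor criterion.

Yes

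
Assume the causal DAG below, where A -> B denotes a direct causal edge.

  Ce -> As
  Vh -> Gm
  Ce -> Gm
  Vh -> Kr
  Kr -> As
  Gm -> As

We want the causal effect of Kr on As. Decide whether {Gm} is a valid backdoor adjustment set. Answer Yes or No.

Backdoor paths from Kr to As (paths whose first edge points into Kr):
  P1: Kr <- Vh -> Gm <- Ce -> As
  P2: Kr <- Vh -> Gm -> As
Condition 1 (no descendant of Kr in the set): holds — descendants of Kr are {As}; none are in {Gm}.
Condition 2 (every backdoor path blocked by {Gm}):
  P1: open — collider(s) Gm are conditioned on (or have a conditioned descendant) and no non-collider on the path is in the set.
  P2: blocked at chain node Gm ∈ conditioning set.
{Gm} does not satisfy the backdoor criterion.

No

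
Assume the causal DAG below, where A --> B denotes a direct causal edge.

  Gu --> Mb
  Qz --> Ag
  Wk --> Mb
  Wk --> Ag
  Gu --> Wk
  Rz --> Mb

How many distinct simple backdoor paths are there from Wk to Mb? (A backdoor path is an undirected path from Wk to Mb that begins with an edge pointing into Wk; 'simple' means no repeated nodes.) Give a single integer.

1

A backdoor path from Wk to Mb is any simple undirected path whose first edge points into Wk (i.e. leaves Wk via a parent).
Parents of Wk: {Gu}.
Enumerating:
  P1: Wk <- Gu -> Mb
That exhausts the simple backdoor paths. Count: 1.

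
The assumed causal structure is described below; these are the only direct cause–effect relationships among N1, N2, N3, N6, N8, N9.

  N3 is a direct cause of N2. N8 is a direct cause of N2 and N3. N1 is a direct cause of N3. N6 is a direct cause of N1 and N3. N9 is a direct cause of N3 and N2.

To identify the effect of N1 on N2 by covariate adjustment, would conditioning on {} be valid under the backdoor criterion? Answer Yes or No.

Backdoor paths from N1 to N2 (paths whose first edge points into N1):
  P1: N1 <- N6 -> N3 <- N8 -> N2
  P2: N1 <- N6 -> N3 <- N9 -> N2
  P3: N1 <- N6 -> N3 -> N2
Condition 1 (no descendant of N1 in the set): holds — descendants of N1 are {N2, N3}; none are in {}.
Condition 2 (every backdoor path blocked by {}):
  P1: blocked at collider N3 (neither it nor any descendant is in the conditioning set).
  P2: blocked at collider N3 (neither it nor any descendant is in the conditioning set).
  P3: open — no interior node is in the conditioning set.
{} does not satisfy the backdoor criterion.

No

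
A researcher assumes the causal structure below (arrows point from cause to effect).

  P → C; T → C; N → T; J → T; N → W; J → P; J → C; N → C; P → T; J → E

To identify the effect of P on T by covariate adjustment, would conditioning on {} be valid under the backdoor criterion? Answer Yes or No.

No

Backdoor paths from P to T (paths whose first edge points into P):
  P1: P <- J -> T
  P2: P <- J -> C <- N -> T
  P3: P <- J -> C <- T
Condition 1 (no descendant of P in the set): holds — descendants of P are {C, T}; none are in {}.
Condition 2 (every backdoor path blocked by {}):
  P1: open — no interior node is in the conditioning set.
  P2: blocked at collider C (neither it nor any descendant is in the conditioning set).
  P3: blocked at collider C (neither it nor any descendant is in the conditioning set).
{} does not satisfy the backdoor criterion.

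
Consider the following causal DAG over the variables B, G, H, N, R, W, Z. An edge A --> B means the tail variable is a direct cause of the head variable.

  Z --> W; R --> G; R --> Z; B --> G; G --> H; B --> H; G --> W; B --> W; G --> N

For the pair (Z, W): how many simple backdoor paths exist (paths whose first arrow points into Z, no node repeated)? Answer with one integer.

3

A backdoor path from Z to W is any simple undirected path whose first edge points into Z (i.e. leaves Z via a parent).
Parents of Z: {R}.
Enumerating:
  P1: Z <- R -> G <- B -> W
  P2: Z <- R -> G -> W
  P3: Z <- R -> G -> H <- B -> W
That exhausts the simple backdoor paths. Count: 3.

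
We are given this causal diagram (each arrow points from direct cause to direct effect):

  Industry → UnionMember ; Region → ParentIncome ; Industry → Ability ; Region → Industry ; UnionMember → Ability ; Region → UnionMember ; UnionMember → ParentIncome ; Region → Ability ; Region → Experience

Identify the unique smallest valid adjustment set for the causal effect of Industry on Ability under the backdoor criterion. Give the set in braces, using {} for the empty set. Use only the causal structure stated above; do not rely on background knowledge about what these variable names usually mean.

{Region}

Variables eligible for adjustment (non-descendants of Industry, excluding Industry and Ability): {Experience, Region}.
Backdoor paths from Industry to Ability:
  P1: Industry <- Region -> UnionMember -> Ability
  P2: Industry <- Region -> ParentIncome <- UnionMember -> Ability
  P3: Industry <- Region -> Ability
The empty set is not sufficient: P1 (Industry <- Region -> UnionMember -> Ability) has no collider blocking it and no conditioned non-collider, so it is open.
Try {Region}:
  P1: blocked at fork node Region ∈ conditioning set.
  P2: blocked at fork node Region ∈ conditioning set.
  P3: blocked at fork node Region ∈ conditioning set.
{Region} contains no descendant of Industry and blocks every backdoor path.
No other singleton works — e.g. {Experience} leaves P1 open — so {Region} is the unique smallest valid adjustment set.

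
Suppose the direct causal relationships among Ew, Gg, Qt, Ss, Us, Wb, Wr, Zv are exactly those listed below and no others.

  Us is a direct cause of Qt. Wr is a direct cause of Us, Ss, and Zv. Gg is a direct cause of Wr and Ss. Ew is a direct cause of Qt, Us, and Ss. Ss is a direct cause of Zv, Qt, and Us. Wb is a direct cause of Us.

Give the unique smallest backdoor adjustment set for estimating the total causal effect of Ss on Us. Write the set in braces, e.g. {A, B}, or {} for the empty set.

{Ew, Wr}

Variables eligible for adjustment (non-descendants of Ss, excluding Ss and Us): {Ew, Gg, Wb, Wr}.
Backdoor paths from Ss to Us:
  P1: Ss <- Ew -> Us
  P2: Ss <- Ew -> Qt <- Us
  P3: Ss <- Gg -> Wr -> Us
  P4: Ss <- Wr -> Us
The empty set is not sufficient: P1 (Ss <- Ew -> Us) has no collider blocking it and no conditioned non-collider, so it is open.
Try {Ew, Wr}:
  P1: blocked at fork node Ew ∈ conditioning set.
  P2: blocked at fork node Ew ∈ conditioning set.
  P3: blocked at chain node Wr ∈ conditioning set.
  P4: blocked at fork node Wr ∈ conditioning set.
{Ew, Wr} contains no descendant of Ss and blocks every backdoor path.
Every element of {Ew, Wr} is needed (dropping Ew leaves P1 open; dropping Wr leaves P3 open), so no proper subset is valid.
Among all size-2 subsets of the eligible variables, only {Ew, Wr} blocks every backdoor path, so it is the unique smallest valid adjustment set.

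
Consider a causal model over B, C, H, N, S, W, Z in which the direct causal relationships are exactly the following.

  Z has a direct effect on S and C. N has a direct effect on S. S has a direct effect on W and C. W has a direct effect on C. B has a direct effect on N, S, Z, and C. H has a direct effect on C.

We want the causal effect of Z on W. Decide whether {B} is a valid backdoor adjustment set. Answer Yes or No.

Yes

Backdoor paths from Z to W (paths whose first edge points into Z):
  P1: Z <- B -> N -> S -> W
  P2: Z <- B -> N -> S -> C <- W
  P3: Z <- B -> S -> W
  P4: Z <- B -> S -> C <- W
  P5: Z <- B -> C <- S -> W
  P6: Z <- B -> C <- W
Condition 1 (no descendant of Z in the set): holds — descendants of Z are {C, S, W}; none are in {B}.
Condition 2 (every backdoor path blocked by {B}):
  P1: blocked at fork node B ∈ conditioning set.
  P2: blocked at fork node B ∈ conditioning set.
  P3: blocked at fork node B ∈ conditioning set.
  P4: blocked at fork node B ∈ conditioning set.
  P5: blocked at fork node B ∈ conditioning set.
  P6: blocked at fork node B ∈ conditioning set.
{B} satisfies the backdoor criterion.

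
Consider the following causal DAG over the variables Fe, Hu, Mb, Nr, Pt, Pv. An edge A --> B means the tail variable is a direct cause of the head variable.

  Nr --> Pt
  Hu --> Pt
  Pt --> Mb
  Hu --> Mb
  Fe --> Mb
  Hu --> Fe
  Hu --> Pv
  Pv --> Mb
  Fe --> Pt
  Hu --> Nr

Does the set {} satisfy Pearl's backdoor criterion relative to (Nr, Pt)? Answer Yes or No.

No

Backdoor paths from Nr to Pt (paths whose first edge points into Nr):
  P1: Nr <- Hu -> Fe -> Pt
  P2: Nr <- Hu -> Fe -> Mb <- Pt
  P3: Nr <- Hu -> Pt
  P4: Nr <- Hu -> Pv -> Mb <- Fe -> Pt
  P5: Nr <- Hu -> Pv -> Mb <- Pt
  P6: Nr <- Hu -> Mb <- Fe -> Pt
  P7: Nr <- Hu -> Mb <- Pt
Condition 1 (no descendant of Nr in the set): holds — descendants of Nr are {Mb, Pt}; none are in {}.
Condition 2 (every backdoor path blocked by {}):
  P1: open — no interior node is in the conditioning set.
  P2: blocked at collider Mb (neither it nor any descendant is in the conditioning set).
  P3: open — no interior node is in the conditioning set.
  P4: blocked at collider Mb (neither it nor any descendant is in the conditioning set).
  P5: blocked at collider Mb (neither it nor any descendant is in the conditioning set).
  P6: blocked at collider Mb (neither it nor any descendant is in the conditioning set).
  P7: blocked at collider Mb (neither it nor any descendant is in the conditioning set).
{} does not satisfy the backdoor criterion.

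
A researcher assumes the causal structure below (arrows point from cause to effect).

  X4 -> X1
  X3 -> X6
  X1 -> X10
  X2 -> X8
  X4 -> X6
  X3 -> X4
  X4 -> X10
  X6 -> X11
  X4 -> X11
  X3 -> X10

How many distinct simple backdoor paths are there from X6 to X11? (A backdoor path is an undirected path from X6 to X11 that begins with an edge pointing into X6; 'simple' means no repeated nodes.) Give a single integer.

4

A backdoor path from X6 to X11 is any simple undirected path whose first edge points into X6 (i.e. leaves X6 via a parent).
Parents of X6: {X3, X4}.
Enumerating:
  P1: X6 <- X3 -> X4 -> X11
  P2: X6 <- X3 -> X10 <- X4 -> X11
  P3: X6 <- X3 -> X10 <- X1 <- X4 -> X11
  P4: X6 <- X4 -> X11
That exhausts the simple backdoor paths. Count: 4.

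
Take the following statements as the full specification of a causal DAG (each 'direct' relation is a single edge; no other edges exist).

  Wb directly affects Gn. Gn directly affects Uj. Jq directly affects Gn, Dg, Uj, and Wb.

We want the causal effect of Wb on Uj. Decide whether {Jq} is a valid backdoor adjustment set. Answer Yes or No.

Yes

Backdoor paths from Wb to Uj (paths whose first edge points into Wb):
  P1: Wb <- Jq -> Gn -> Uj
  P2: Wb <- Jq -> Uj
Condition 1 (no descendant of Wb in the set): holds — descendants of Wb are {Gn, Uj}; none are in {Jq}.
Condition 2 (every backdoor path blocked by {Jq}):
  P1: blocked at fork node Jq ∈ conditioning set.
  P2: blocked at fork node Jq ∈ conditioning set.
{Jq} satisfies the backdoor criterion.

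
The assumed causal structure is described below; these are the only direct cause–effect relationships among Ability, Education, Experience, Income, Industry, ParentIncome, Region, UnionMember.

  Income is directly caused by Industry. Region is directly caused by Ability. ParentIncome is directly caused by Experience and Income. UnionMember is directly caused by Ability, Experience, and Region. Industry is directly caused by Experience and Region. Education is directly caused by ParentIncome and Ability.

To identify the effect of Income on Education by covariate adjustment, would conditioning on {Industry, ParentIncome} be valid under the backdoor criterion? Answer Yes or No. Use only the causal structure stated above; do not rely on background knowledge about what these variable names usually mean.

No

Backdoor paths from Income to Education (paths whose first edge points into Income):
  P1: Income <- Industry <- Experience -> ParentIncome -> Education
  P2: Income <- Industry <- Experience -> UnionMember <- Ability -> Education
  P3: Income <- Industry <- Experience -> UnionMember <- Region <- Ability -> Education
  P4: Income <- Industry <- Region <- Ability -> UnionMember <- Experience -> ParentIncome -> Education
  P5: Income <- Industry <- Region <- Ability -> Education
  P6: Income <- Industry <- Region -> UnionMember <- Ability -> Education
  P7: Income <- Industry <- Region -> UnionMember <- Experience -> ParentIncome -> Education
Condition 1 (no descendant of Income in the set): FAILS — ParentIncome is a descendant of Income.
Condition 2 (every backdoor path blocked by {Industry, ParentIncome}):
  P1: blocked at chain node Industry ∈ conditioning set.
  P2: blocked at chain node Industry ∈ conditioning set.
  P3: blocked at chain node Industry ∈ conditioning set.
  P4: blocked at chain node Industry ∈ conditioning set.
  P5: blocked at chain node Industry ∈ conditioning set.
  P6: blocked at chain node Industry ∈ conditioning set.
  P7: blocked at chain node Industry ∈ conditioning set.
{Industry, ParentIncome} does not satisfy the backdoor criterion.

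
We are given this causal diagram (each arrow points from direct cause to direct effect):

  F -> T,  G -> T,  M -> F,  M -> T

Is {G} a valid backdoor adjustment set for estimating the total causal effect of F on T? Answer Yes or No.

No

Backdoor paths from F to T (paths whose first edge points into F):
  P1: F <- M -> T
Condition 1 (no descendant of F in the set): holds — descendants of F are {T}; none are in {G}.
Condition 2 (every backdoor path blocked by {G}):
  P1: open — no interior node is in the conditioning set.
{G} does not satisfy the backdoor criterion.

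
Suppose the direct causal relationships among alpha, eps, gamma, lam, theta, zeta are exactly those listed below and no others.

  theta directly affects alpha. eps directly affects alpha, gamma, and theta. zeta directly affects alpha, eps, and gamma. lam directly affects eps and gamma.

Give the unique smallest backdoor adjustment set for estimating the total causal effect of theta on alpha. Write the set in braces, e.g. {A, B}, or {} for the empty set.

Variables eligible for adjustment (non-descendants of theta, excluding theta and alpha): {eps, gamma, lam, zeta}.
Backdoor paths from theta to alpha:
  P1: theta <- eps <- zeta -> alpha
  P2: theta <- eps <- lam -> gamma <- zeta -> alpha
  P3: theta <- eps -> gamma <- zeta -> alpha
  P4: theta <- eps -> alpha
The empty set is not sufficient: P1 (theta <- eps <- zeta -> alpha) has no collider blocking it and no conditioned non-collider, so it is open.
Try {eps}:
  P1: blocked at chain node eps ∈ conditioning set.
  P2: blocked at chain node eps ∈ conditioning set.
  P3: blocked at fork node eps ∈ conditioning set.
  P4: blocked at fork node eps ∈ conditioning set.
{eps} contains no descendant of theta and blocks every backdoor path.
No other singleton works — e.g. {zeta} leaves P4 open — so {eps} is the unique smallest valid adjustment set.

{eps}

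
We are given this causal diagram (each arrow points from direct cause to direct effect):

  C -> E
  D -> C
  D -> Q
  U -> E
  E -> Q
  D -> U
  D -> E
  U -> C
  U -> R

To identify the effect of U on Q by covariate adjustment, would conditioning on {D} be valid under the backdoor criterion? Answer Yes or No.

Backdoor paths from U to Q (paths whose first edge points into U):
  P1: U <- D -> C -> E -> Q
  P2: U <- D -> E -> Q
  P3: U <- D -> Q
Condition 1 (no descendant of U in the set): holds — descendants of U are {C, E, Q, R}; none are in {D}.
Condition 2 (every backdoor path blocked by {D}):
  P1: blocked at fork node D ∈ conditioning set.
  P2: blocked at fork node D ∈ conditioning set.
  P3: blocked at fork node D ∈ conditioning set.
{D} satisfies the backdoor criterion.

Yes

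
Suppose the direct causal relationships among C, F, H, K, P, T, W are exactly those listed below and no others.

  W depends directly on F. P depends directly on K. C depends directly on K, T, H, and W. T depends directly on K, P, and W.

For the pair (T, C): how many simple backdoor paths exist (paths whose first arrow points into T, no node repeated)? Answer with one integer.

A backdoor path from T to C is any simple undirected path whose first edge points into T (i.e. leaves T via a parent).
Parents of T: {K, P, W}.
Enumerating:
  P1: T <- K -> C
  P2: T <- P <- K -> C
  P3: T <- W -> C
That exhausts the simple backdoor paths. Count: 3.

3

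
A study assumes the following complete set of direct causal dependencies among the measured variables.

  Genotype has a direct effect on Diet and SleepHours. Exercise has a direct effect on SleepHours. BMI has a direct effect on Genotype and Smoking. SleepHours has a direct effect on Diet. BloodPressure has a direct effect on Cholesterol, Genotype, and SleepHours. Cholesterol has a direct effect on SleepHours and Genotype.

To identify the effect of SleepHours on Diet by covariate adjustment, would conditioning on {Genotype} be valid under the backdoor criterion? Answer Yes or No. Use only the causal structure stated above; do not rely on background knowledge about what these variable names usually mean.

Backdoor paths from SleepHours to Diet (paths whose first edge points into SleepHours):
  P1: SleepHours <- BloodPressure -> Cholesterol -> Genotype -> Diet
  P2: SleepHours <- BloodPressure -> Genotype -> Diet
  P3: SleepHours <- Cholesterol <- BloodPressure -> Genotype -> Diet
  P4: SleepHours <- Cholesterol -> Genotype -> Diet
  P5: SleepHours <- Genotype -> Diet
Condition 1 (no descendant of SleepHours in the set): holds — descendants of SleepHours are {Diet}; none are in {Genotype}.
Condition 2 (every backdoor path blocked by {Genotype}):
  P1: blocked at chain node Genotype ∈ conditioning set.
  P2: blocked at chain node Genotype ∈ conditioning set.
  P3: blocked at chain node Genotype ∈ conditioning set.
  P4: blocked at chain node Genotype ∈ conditioning set.
  P5: blocked at fork node Genotype ∈ conditioning set.
{Genotype} satisfies the backdoor criterion.

Yes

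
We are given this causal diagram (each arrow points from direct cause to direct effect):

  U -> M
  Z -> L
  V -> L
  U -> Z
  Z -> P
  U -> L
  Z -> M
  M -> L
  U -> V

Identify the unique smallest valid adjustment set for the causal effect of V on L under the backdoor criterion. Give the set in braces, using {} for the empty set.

{U}

Variables eligible for adjustment (non-descendants of V, excluding V and L): {M, P, U, Z}.
Backdoor paths from V to L:
  P1: V <- U -> Z -> M -> L
  P2: V <- U -> Z -> L
  P3: V <- U -> M <- Z -> L
  P4: V <- U -> M -> L
  P5: V <- U -> L
The empty set is not sufficient: P1 (V <- U -> Z -> M -> L) has no collider blocking it and no conditioned non-collider, so it is open.
Try {U}:
  P1: blocked at fork node U ∈ conditioning set.
  P2: blocked at fork node U ∈ conditioning set.
  P3: blocked at fork node U ∈ conditioning set.
  P4: blocked at fork node U ∈ conditioning set.
  P5: blocked at fork node U ∈ conditioning set.
{U} contains no descendant of V and blocks every backdoor path.
No other singleton works — e.g. {Z} leaves P4 open — so {U} is the unique smallest valid adjustment set.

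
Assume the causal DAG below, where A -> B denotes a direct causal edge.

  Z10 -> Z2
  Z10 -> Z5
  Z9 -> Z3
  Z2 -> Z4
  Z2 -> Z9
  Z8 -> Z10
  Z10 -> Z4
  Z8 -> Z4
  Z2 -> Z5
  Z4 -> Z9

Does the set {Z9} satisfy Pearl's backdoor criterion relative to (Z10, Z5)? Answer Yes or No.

No

Backdoor paths from Z10 to Z5 (paths whose first edge points into Z10):
  P1: Z10 <- Z8 -> Z4 <- Z2 -> Z5
  P2: Z10 <- Z8 -> Z4 -> Z9 <- Z2 -> Z5
Condition 1 (no descendant of Z10 in the set): FAILS — Z9 is a descendant of Z10.
Condition 2 (every backdoor path blocked by {Z9}):
  P1: open — collider(s) Z4 are conditioned on (or have a conditioned descendant) and no non-collider on the path is in the set.
  P2: open — collider(s) Z9 are conditioned on (or have a conditioned descendant) and no non-collider on the path is in the set.
{Z9} does not satisfy the backdoor criterion.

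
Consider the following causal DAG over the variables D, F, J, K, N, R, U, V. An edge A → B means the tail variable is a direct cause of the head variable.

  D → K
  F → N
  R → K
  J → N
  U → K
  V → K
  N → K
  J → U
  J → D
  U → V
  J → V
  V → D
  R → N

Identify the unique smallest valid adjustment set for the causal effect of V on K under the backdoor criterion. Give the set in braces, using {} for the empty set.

{J, U}

Variables eligible for adjustment (non-descendants of V, excluding V and K): {F, J, N, R, U}.
Backdoor paths from V to K:
  P1: V <- J -> U -> K
  P2: V <- J -> N <- R -> K
  P3: V <- J -> N -> K
  P4: V <- J -> D -> K
  P5: V <- U <- J -> N <- R -> K
  P6: V <- U <- J -> N -> K
  P7: V <- U <- J -> D -> K
  P8: V <- U -> K
The empty set is not sufficient: P1 (V <- J -> U -> K) has no collider blocking it and no conditioned non-collider, so it is open.
Try {J, U}:
  P1: blocked at fork node J ∈ conditioning set.
  P2: blocked at fork node J ∈ conditioning set.
  P3: blocked at fork node J ∈ conditioning set.
  P4: blocked at fork node J ∈ conditioning set.
  P5: blocked at chain node U ∈ conditioning set.
  P6: blocked at chain node U ∈ conditioning set.
  P7: blocked at chain node U ∈ conditioning set.
  P8: blocked at fork node U ∈ conditioning set.
{J, U} contains no descendant of V and blocks every backdoor path.
Every element of {J, U} is needed (dropping J leaves P3 open; dropping U leaves P8 open), so no proper subset is valid.
Among all size-2 subsets of the eligible variables, only {J, U} blocks every backdoor path, so it is the unique smallest valid adjustment set.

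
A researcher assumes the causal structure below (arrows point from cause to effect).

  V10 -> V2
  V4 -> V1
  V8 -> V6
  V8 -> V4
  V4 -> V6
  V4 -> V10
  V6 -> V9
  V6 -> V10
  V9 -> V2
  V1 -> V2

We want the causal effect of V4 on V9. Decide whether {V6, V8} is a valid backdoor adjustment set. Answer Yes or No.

No

Backdoor paths from V4 to V9 (paths whose first edge points into V4):
  P1: V4 <- V8 -> V6 -> V9
  P2: V4 <- V8 -> V6 -> V10 -> V2 <- V9
Condition 1 (no descendant of V4 in the set): FAILS — V6 is a descendant of V4.
Condition 2 (every backdoor path blocked by {V6, V8}):
  P1: blocked at fork node V8 ∈ conditioning set.
  P2: blocked at fork node V8 ∈ conditioning set.
{V6, V8} does not satisfy the backdoor criterion.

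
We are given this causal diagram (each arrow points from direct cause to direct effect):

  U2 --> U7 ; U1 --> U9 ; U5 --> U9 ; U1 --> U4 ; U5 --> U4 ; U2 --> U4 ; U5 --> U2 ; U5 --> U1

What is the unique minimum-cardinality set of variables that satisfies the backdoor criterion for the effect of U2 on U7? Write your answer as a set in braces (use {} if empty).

{}

Variables eligible for adjustment (non-descendants of U2, excluding U2 and U7): {U1, U5, U9}.
Backdoor paths from U2 to U7:
  (none)
With no backdoor paths the empty set already satisfies the criterion, and it is trivially minimal.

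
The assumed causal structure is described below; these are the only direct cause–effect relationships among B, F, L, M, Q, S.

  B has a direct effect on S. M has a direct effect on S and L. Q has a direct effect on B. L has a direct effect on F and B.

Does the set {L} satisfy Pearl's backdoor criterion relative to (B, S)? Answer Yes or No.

Backdoor paths from B to S (paths whose first edge points into B):
  P1: B <- L <- M -> S
Condition 1 (no descendant of B in the set): holds — descendants of B are {S}; none are in {L}.
Condition 2 (every backdoor path blocked by {L}):
  P1: blocked at chain node L ∈ conditioning set.
{L} satisfies the backdoor criterion.

Yes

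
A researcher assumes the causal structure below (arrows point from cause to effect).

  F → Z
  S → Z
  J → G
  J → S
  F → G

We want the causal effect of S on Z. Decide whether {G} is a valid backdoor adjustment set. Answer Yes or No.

Backdoor paths from S to Z (paths whose first edge points into S):
  P1: S <- J -> G <- F -> Z
Condition 1 (no descendant of S in the set): holds — descendants of S are {Z}; none are in {G}.
Condition 2 (every backdoor path blocked by {G}):
  P1: open — collider(s) G are conditioned on (or have a conditioned descendant) and no non-collider on the path is in the set.
{G} does not satisfy the backdoor criterion.

No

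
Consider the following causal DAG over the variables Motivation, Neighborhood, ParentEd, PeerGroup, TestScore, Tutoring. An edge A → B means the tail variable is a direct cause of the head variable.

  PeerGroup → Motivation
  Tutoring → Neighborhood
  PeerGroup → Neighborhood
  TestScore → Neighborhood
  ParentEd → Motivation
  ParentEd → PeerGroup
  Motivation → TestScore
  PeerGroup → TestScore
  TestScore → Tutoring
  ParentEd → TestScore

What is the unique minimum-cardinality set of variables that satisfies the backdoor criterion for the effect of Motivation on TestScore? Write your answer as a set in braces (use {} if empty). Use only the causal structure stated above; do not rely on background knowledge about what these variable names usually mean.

{ParentEd, PeerGroup}

Variables eligible for adjustment (non-descendants of Motivation, excluding Motivation and TestScore): {ParentEd, PeerGroup}.
Backdoor paths from Motivation to TestScore:
  P1: Motivation <- ParentEd -> PeerGroup -> TestScore
  P2: Motivation <- ParentEd -> PeerGroup -> Neighborhood <- TestScore
  P3: Motivation <- ParentEd -> PeerGroup -> Neighborhood <- Tutoring <- TestScore
  P4: Motivation <- ParentEd -> TestScore
  P5: Motivation <- PeerGroup <- ParentEd -> TestScore
  P6: Motivation <- PeerGroup -> TestScore
  P7: Motivation <- PeerGroup -> Neighborhood <- TestScore
  P8: Motivation <- PeerGroup -> Neighborhood <- Tutoring <- TestScore
The empty set is not sufficient: P1 (Motivation <- ParentEd -> PeerGroup -> TestScore) has no collider blocking it and no conditioned non-collider, so it is open.
Try {ParentEd, PeerGroup}:
  P1: blocked at fork node ParentEd ∈ conditioning set.
  P2: blocked at fork node ParentEd ∈ conditioning set.
  P3: blocked at fork node ParentEd ∈ conditioning set.
  P4: blocked at fork node ParentEd ∈ conditioning set.
  P5: blocked at chain node PeerGroup ∈ conditioning set.
  P6: blocked at fork node PeerGroup ∈ conditioning set.
  P7: blocked at fork node PeerGroup ∈ conditioning set.
  P8: blocked at fork node PeerGroup ∈ conditioning set.
{ParentEd, PeerGroup} contains no descendant of Motivation and blocks every backdoor path.
Every element of {ParentEd, PeerGroup} is needed (dropping ParentEd leaves P4 open; dropping PeerGroup leaves P6 open), so no proper subset is valid.
Among all size-2 subsets of the eligible variables, only {ParentEd, PeerGroup} blocks every backdoor path, so it is the unique smallest valid adjustment set.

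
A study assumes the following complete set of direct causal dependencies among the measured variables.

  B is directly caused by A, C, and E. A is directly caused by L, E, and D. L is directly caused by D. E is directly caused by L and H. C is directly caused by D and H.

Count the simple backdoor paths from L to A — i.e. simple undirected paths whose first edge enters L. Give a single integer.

A backdoor path from L to A is any simple undirected path whose first edge points into L (i.e. leaves L via a parent).
Parents of L: {D}.
Enumerating:
  P1: L <- D -> C <- H -> E -> A
  P2: L <- D -> C <- H -> E -> B <- A
  P3: L <- D -> C -> B <- E -> A
  P4: L <- D -> C -> B <- A
  P5: L <- D -> A
That exhausts the simple backdoor paths. Count: 5.

5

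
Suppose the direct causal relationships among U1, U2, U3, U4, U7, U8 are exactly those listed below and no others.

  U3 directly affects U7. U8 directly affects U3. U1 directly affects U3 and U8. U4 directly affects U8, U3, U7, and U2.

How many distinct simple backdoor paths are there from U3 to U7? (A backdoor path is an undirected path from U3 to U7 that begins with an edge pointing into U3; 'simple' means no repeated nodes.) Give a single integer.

3

A backdoor path from U3 to U7 is any simple undirected path whose first edge points into U3 (i.e. leaves U3 via a parent).
Parents of U3: {U1, U4, U8}.
Enumerating:
  P1: U3 <- U1 -> U8 <- U4 -> U7
  P2: U3 <- U4 -> U7
  P3: U3 <- U8 <- U4 -> U7
That exhausts the simple backdoor paths. Count: 3.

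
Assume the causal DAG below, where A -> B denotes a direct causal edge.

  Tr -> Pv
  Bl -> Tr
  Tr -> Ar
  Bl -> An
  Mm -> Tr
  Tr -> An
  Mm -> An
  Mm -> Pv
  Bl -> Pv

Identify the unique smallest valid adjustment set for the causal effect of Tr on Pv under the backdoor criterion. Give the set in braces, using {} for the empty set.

{Bl, Mm}

Variables eligible for adjustment (non-descendants of Tr, excluding Tr and Pv): {Bl, Mm}.
Backdoor paths from Tr to Pv:
  P1: Tr <- Mm -> Pv
  P2: Tr <- Mm -> An <- Bl -> Pv
  P3: Tr <- Bl -> Pv
  P4: Tr <- Bl -> An <- Mm -> Pv
The empty set is not sufficient: P1 (Tr <- Mm -> Pv) has no collider blocking it and no conditioned non-collider, so it is open.
Try {Bl, Mm}:
  P1: blocked at fork node Mm ∈ conditioning set.
  P2: blocked at fork node Mm ∈ conditioning set.
  P3: blocked at fork node Bl ∈ conditioning set.
  P4: blocked at fork node Bl ∈ conditioning set.
{Bl, Mm} contains no descendant of Tr and blocks every backdoor path.
Every element of {Bl, Mm} is needed (dropping Bl leaves P3 open; dropping Mm leaves P1 open), so no proper subset is valid.
Among all size-2 subsets of the eligible variables, only {Bl, Mm} blocks every backdoor path, so it is the unique smallest valid adjustment set.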